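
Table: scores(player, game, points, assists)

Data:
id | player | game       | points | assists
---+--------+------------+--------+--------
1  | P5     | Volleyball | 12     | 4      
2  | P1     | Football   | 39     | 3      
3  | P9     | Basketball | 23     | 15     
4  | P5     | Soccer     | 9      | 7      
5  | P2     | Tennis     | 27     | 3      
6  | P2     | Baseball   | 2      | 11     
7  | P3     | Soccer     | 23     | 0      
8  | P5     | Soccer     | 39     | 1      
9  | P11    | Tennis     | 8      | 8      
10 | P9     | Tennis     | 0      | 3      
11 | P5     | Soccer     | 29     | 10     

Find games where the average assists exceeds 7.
SELECT game, AVG(assists)
FROM scores
GROUP BY game
HAVING AVG(assists) > 7

Result:
  Baseball: avg=11.00
  Basketball: avg=15.00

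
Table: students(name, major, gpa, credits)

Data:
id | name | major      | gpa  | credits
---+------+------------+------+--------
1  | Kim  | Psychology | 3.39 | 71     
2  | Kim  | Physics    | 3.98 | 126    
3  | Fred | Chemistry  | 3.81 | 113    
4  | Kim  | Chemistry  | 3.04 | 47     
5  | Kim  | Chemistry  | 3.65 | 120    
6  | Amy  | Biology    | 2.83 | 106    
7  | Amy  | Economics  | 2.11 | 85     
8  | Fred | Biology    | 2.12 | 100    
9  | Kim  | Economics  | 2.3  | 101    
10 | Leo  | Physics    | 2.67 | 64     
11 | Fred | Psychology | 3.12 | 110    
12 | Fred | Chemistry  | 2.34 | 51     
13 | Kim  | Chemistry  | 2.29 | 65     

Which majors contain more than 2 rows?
SELECT major, COUNT(*) as cnt
FROM students
GROUP BY major
HAVING COUNT(*) > 2

Result:
  Chemistry: 5

Note: HAVING filters groups after aggregation, WHERE filters rows before.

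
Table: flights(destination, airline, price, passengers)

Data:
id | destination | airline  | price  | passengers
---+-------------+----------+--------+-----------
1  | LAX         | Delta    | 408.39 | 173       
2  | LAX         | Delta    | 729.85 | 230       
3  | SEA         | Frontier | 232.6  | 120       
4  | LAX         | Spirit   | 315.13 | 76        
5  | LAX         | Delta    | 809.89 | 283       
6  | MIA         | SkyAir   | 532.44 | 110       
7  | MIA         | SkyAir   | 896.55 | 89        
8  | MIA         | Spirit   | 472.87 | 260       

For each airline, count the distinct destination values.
SELECT airline, COUNT(DISTINCT destination)
FROM flights
GROUP BY airline

Result:
  Delta: 1 distinct
  Frontier: 1 distinct
  SkyAir: 1 distinct
  Spirit: 2 distinct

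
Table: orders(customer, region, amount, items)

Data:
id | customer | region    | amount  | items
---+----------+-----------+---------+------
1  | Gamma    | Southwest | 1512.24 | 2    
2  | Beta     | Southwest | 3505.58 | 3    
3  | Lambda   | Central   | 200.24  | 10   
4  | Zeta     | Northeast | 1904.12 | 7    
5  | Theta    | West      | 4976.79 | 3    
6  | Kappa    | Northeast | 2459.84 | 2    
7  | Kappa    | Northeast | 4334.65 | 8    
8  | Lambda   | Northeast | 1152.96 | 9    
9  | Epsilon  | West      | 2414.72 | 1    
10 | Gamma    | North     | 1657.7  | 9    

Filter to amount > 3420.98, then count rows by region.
SELECT region, COUNT(*)
FROM orders
WHERE amount > 3420.98
GROUP BY region

Note: WHERE filters rows before grouping.

Result:
  Northeast: 1
  Southwest: 1
  West: 1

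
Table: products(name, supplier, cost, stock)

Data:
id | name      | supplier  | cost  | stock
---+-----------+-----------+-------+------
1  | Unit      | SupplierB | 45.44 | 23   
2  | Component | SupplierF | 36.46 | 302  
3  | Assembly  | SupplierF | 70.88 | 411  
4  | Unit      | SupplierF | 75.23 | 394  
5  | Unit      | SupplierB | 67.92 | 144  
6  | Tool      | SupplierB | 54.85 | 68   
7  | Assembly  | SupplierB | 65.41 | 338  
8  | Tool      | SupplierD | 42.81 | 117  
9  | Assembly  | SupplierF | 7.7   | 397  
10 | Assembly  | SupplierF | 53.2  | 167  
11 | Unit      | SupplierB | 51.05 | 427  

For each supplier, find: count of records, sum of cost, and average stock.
SELECT supplier,
       COUNT(*) as cnt,
       SUM(cost) as total_cost,
       AVG(stock) as avg_stock
FROM products
GROUP BY supplier

Result:
  SupplierB: 5 records, 284.67 total cost, 200.00 avg stock
  SupplierD: 1 records, 42.81 total cost, 117.00 avg stock
  SupplierF: 5 records, 243.47 total cost, 334.20 avg stock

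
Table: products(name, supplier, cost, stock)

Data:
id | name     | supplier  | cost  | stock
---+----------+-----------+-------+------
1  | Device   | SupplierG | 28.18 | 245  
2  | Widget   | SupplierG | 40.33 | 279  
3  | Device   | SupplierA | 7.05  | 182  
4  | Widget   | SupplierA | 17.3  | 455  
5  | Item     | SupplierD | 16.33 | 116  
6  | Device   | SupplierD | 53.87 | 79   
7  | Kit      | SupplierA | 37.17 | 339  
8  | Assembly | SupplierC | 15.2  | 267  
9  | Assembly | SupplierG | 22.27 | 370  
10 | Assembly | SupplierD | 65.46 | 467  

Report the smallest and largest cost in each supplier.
SELECT supplier, MIN(cost), MAX(cost)
FROM products
GROUP BY supplier

Result:
  SupplierA: min=7.05, max=37.17
  SupplierC: min=15.20, max=15.20
  SupplierD: min=16.33, max=65.46
  SupplierG: min=22.27, max=40.33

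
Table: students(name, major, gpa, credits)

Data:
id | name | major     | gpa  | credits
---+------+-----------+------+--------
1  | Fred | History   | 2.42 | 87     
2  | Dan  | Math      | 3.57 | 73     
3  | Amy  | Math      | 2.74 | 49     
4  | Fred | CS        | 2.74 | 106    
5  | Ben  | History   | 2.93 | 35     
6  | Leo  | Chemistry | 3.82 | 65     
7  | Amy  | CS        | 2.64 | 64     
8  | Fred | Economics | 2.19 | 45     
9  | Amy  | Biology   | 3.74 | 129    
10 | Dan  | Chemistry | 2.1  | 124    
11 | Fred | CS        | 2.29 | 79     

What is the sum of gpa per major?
SELECT major, SUM(gpa) as result
FROM students
GROUP BY major

Result:
  Biology: 3.74
  CS: 7.67
  Chemistry: 5.92
  Economics: 2.19
  History: 5.35
  Math: 6.31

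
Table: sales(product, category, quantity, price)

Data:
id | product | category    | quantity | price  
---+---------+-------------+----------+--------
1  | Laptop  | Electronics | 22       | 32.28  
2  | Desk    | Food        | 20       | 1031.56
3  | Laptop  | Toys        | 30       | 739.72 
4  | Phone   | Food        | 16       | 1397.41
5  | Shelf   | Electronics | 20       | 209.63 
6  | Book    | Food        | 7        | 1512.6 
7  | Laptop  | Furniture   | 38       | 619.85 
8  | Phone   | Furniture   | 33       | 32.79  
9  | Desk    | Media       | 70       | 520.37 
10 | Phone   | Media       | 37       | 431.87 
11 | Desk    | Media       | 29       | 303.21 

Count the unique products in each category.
SELECT category, COUNT(DISTINCT product)
FROM sales
GROUP BY category

Result:
  Electronics: 2 distinct
  Food: 3 distinct
  Furniture: 2 distinct
  Media: 2 distinct
  Toys: 1 distinct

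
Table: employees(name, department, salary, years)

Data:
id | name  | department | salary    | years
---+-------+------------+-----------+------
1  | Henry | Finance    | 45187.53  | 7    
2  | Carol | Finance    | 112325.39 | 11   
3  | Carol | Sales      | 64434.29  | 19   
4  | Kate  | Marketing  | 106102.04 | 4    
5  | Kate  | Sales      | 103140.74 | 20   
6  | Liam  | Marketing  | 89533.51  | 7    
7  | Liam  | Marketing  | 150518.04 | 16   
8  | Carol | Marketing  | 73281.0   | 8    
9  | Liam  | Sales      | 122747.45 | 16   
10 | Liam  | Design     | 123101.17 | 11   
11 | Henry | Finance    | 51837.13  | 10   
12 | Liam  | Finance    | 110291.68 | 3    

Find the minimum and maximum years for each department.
SELECT department, MIN(years), MAX(years)
FROM employees
GROUP BY department

Result:
  Design: min=11, max=11
  Finance: min=3, max=11
  Marketing: min=4, max=16
  Sales: min=16, max=20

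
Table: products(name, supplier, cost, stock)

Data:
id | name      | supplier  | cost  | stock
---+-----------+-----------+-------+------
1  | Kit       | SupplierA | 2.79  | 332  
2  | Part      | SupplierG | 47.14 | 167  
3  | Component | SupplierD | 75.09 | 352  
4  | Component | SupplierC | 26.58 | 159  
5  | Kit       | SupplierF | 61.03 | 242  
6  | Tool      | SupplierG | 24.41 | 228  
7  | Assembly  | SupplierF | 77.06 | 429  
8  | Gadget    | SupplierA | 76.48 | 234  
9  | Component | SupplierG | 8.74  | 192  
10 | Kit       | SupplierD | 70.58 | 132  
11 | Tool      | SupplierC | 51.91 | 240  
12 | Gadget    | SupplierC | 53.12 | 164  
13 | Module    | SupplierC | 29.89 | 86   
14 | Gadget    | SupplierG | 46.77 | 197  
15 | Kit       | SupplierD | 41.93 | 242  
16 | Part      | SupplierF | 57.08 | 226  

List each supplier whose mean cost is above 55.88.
SELECT supplier, AVG(cost)
FROM products
GROUP BY supplier
HAVING AVG(cost) > 55.88

Result:
  SupplierD: avg=62.53
  SupplierF: avg=65.06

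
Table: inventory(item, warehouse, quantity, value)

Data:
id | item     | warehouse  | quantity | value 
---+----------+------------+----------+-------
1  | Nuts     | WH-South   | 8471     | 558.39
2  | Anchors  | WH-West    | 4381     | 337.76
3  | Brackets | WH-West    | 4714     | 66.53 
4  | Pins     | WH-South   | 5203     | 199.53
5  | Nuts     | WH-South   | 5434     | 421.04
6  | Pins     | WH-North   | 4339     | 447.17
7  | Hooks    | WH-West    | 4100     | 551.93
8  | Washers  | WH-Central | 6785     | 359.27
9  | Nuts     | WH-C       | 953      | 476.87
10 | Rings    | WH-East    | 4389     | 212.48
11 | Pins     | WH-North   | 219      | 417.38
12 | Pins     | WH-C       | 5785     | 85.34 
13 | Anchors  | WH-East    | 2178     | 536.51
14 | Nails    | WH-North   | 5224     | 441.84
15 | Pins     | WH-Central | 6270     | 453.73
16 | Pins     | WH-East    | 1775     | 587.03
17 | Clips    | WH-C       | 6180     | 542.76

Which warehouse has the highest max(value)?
SELECT warehouse, MAX(value) as val
FROM inventory
GROUP BY warehouse
ORDER BY val DESC
LIMIT 1

Result: WH-East with max(value) = 587.03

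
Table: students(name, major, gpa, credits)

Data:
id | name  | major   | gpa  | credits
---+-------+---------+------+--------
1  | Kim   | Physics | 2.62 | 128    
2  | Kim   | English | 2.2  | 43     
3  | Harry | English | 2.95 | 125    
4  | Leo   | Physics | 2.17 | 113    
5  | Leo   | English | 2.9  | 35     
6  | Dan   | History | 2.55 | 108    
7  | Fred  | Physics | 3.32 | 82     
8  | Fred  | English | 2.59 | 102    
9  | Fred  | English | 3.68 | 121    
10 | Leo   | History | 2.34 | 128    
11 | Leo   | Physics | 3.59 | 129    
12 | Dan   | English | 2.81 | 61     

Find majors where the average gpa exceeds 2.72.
SELECT major, AVG(gpa)
FROM students
GROUP BY major
HAVING AVG(gpa) > 2.72

Result:
  English: avg=2.86
  Physics: avg=2.93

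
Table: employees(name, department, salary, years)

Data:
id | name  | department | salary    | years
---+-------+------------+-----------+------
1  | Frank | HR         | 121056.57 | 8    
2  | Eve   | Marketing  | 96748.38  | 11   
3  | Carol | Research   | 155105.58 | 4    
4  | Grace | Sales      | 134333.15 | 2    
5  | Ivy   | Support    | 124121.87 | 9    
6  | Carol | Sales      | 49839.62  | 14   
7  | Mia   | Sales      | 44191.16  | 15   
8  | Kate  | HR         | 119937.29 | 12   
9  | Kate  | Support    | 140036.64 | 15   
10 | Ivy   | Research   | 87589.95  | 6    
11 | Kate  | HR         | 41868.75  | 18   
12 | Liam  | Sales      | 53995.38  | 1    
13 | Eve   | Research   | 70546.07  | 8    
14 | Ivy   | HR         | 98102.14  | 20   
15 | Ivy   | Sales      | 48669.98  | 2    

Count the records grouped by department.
SELECT department, COUNT(*) as count
FROM employees
GROUP BY department

Result:
  HR: 4
  Marketing: 1
  Research: 3
  Sales: 5
  Support: 2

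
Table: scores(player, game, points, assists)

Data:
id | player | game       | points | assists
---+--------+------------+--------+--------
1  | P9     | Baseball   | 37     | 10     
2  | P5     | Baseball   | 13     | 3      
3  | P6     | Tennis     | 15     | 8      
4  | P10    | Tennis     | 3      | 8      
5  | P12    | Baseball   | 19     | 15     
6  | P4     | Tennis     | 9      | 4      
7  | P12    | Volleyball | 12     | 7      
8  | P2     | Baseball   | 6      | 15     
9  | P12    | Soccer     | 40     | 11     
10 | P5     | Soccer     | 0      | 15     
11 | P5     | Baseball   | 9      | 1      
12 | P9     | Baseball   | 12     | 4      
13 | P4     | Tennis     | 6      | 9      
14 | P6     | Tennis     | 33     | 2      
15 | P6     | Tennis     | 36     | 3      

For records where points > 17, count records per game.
SELECT game, COUNT(*)
FROM scores
WHERE points > 17
GROUP BY game

Note: WHERE filters rows before grouping.

Result:
  Baseball: 2
  Soccer: 1
  Tennis: 2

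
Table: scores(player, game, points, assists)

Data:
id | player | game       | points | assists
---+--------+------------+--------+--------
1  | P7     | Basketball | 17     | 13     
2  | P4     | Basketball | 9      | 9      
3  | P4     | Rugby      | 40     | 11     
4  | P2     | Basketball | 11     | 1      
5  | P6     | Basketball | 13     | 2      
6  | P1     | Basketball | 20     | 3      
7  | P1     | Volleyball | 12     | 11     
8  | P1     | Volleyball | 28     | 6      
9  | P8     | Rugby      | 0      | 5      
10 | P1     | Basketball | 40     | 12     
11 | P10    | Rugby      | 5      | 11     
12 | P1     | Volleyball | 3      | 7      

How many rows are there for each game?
SELECT game, COUNT(*) as count
FROM scores
GROUP BY game

Result:
  Basketball: 6
  Rugby: 3
  Volleyball: 3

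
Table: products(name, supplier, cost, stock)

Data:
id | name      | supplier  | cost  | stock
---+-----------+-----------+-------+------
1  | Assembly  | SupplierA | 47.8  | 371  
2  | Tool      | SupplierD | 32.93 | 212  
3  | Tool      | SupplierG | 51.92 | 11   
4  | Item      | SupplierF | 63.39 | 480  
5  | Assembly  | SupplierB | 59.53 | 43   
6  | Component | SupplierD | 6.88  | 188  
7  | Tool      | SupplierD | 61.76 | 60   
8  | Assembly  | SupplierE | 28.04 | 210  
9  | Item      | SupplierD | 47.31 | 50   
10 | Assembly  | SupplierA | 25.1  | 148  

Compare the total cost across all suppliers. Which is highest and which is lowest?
SELECT supplier, SUM(cost)
FROM products
GROUP BY supplier
ORDER BY SUM(cost)

All groups:
  SupplierE: 28.04
  SupplierG: 51.92
  SupplierB: 59.53
  SupplierF: 63.39
  SupplierA: 72.90
  SupplierD: 148.88

Highest: SupplierD (148.88)
Lowest: SupplierE (28.04)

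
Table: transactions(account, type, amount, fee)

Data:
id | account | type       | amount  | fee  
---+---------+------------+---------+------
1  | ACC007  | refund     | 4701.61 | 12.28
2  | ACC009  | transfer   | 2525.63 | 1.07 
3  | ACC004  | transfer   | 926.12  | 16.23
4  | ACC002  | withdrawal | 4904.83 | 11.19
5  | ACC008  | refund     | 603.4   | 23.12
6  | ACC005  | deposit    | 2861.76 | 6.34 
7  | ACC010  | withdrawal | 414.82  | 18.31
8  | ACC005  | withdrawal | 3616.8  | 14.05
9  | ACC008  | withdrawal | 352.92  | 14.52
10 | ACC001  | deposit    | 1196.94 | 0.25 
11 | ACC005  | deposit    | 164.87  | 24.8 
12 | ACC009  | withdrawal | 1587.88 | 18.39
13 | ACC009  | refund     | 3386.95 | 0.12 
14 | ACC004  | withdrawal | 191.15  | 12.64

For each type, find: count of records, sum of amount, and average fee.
SELECT type,
       COUNT(*) as cnt,
       SUM(amount) as total_amount,
       AVG(fee) as avg_fee
FROM transactions
GROUP BY type

Result:
  deposit: 3 records, 4223.57 total amount, 10.46 avg fee
  refund: 3 records, 8691.96 total amount, 11.84 avg fee
  transfer: 2 records, 3451.75 total amount, 8.65 avg fee
  withdrawal: 6 records, 11068.40 total amount, 14.85 avg fee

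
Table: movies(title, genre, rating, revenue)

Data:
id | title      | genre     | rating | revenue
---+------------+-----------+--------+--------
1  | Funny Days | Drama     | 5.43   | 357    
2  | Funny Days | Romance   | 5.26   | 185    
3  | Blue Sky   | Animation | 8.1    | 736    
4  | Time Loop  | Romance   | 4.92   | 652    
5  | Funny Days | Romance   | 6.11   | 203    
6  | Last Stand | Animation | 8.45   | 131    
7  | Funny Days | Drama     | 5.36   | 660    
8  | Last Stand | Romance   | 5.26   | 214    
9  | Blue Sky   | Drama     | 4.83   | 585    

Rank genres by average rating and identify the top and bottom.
SELECT genre, AVG(rating)
FROM movies
GROUP BY genre
ORDER BY AVG(rating)

All groups:
  Drama: 5.21
  Romance: 5.39
  Animation: 8.28

Highest: Animation (8.28)
Lowest: Drama (5.21)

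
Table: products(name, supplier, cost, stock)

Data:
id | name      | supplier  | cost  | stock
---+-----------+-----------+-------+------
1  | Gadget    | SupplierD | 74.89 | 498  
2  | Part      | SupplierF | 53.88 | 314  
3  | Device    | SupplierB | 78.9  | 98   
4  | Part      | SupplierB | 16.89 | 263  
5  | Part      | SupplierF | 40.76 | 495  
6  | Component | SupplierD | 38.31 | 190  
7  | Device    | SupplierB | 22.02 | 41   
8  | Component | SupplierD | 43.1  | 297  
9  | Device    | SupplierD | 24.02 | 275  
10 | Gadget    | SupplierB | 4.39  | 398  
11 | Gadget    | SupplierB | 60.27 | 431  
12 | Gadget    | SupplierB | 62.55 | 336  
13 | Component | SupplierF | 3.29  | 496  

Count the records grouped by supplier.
SELECT supplier, COUNT(*) as count
FROM products
GROUP BY supplier

Result:
  SupplierB: 6
  SupplierD: 4
  SupplierF: 3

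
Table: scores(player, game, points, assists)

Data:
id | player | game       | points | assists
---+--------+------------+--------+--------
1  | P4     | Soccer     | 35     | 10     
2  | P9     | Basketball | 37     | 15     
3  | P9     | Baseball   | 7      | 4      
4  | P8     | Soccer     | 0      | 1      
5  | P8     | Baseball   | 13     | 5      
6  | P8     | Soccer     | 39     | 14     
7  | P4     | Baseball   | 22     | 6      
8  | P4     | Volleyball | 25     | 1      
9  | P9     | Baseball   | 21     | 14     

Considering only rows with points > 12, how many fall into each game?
SELECT game, COUNT(*)
FROM scores
WHERE points > 12
GROUP BY game

Note: WHERE filters rows before grouping.

Result:
  Baseball: 3
  Basketball: 1
  Soccer: 2
  Volleyball: 1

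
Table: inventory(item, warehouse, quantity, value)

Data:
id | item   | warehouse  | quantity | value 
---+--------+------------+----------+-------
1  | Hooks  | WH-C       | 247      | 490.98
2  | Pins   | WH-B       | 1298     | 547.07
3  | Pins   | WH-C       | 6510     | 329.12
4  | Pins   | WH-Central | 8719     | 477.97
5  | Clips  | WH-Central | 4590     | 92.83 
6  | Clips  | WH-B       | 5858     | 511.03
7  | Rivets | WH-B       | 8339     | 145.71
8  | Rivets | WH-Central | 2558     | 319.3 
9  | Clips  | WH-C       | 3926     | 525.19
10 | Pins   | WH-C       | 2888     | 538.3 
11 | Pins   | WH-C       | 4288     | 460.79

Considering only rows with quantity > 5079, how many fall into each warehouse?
SELECT warehouse, COUNT(*)
FROM inventory
WHERE quantity > 5079
GROUP BY warehouse

Note: WHERE filters rows before grouping.

Result:
  WH-B: 2
  WH-C: 1
  WH-Central: 1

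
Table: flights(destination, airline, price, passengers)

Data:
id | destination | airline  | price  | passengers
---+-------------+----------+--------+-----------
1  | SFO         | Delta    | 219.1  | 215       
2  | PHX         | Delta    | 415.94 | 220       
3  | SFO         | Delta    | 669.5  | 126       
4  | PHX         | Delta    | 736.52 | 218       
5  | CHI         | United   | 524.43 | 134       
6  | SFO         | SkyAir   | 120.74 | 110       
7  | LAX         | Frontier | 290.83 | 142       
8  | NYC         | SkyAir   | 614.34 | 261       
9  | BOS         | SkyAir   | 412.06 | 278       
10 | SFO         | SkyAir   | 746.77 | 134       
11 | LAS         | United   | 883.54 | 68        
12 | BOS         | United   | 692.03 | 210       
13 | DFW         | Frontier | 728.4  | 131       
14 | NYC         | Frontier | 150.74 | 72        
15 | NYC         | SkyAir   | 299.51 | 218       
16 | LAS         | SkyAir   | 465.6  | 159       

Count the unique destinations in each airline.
SELECT airline, COUNT(DISTINCT destination)
FROM flights
GROUP BY airline

Result:
  Delta: 2 distinct
  Frontier: 3 distinct
  SkyAir: 4 distinct
  United: 3 distinct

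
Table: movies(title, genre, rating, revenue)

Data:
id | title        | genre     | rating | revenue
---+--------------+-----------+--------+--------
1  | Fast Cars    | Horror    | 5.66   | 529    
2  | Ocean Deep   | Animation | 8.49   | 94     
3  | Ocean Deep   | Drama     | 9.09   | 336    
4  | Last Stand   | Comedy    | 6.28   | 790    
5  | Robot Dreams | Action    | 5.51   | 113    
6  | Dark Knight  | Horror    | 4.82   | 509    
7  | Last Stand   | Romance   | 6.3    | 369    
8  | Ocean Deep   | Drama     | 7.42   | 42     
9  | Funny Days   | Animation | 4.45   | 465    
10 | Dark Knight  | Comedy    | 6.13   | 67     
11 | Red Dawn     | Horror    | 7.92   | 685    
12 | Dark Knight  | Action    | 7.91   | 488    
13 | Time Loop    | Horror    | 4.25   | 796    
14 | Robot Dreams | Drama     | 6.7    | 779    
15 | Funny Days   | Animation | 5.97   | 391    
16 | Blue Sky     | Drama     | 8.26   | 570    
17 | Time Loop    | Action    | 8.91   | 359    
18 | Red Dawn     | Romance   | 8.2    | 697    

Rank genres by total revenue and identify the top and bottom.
SELECT genre, SUM(revenue)
FROM movies
GROUP BY genre
ORDER BY SUM(revenue)

All groups:
  Comedy: 857
  Animation: 950
  Action: 960
  Romance: 1066
  Drama: 1727
  Horror: 2519

Highest: Horror (2519)
Lowest: Comedy (857)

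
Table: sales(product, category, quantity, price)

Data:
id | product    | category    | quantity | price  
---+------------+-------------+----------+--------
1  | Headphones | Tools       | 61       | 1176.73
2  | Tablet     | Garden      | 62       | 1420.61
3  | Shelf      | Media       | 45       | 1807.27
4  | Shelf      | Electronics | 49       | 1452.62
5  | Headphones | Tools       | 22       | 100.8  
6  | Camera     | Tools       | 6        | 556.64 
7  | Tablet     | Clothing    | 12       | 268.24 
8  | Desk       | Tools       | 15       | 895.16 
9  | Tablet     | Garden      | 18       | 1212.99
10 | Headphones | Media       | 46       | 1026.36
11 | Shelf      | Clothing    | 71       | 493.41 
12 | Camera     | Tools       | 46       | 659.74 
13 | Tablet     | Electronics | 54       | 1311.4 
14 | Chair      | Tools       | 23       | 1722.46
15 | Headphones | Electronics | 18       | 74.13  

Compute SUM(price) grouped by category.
SELECT category, SUM(price) as result
FROM sales
GROUP BY category

Result:
  Clothing: 761.65
  Electronics: 2838.15
  Garden: 2633.60
  Media: 2833.63
  Tools: 5111.53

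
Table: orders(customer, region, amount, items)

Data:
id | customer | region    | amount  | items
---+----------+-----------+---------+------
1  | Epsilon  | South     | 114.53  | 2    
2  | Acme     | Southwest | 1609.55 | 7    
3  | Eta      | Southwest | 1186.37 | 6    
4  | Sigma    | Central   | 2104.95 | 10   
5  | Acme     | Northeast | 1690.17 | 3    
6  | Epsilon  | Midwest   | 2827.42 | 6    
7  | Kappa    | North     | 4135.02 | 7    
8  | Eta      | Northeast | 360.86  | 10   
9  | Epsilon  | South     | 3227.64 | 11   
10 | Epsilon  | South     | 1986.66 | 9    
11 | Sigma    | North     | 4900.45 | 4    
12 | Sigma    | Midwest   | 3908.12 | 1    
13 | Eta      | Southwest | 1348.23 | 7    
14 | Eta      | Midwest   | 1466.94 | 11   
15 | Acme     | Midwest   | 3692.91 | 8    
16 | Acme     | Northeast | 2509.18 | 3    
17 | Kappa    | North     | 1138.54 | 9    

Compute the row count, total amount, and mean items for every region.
SELECT region,
       COUNT(*) as cnt,
       SUM(amount) as total_amount,
       AVG(items) as avg_items
FROM orders
GROUP BY region

Result:
  Central: 1 records, 2104.95 total amount, 10.00 avg items
  Midwest: 4 records, 11895.39 total amount, 6.50 avg items
  North: 3 records, 10174.01 total amount, 6.67 avg items
  Northeast: 3 records, 4560.21 total amount, 5.33 avg items
  South: 3 records, 5328.83 total amount, 7.33 avg items
  Southwest: 3 records, 4144.15 total amount, 6.67 avg items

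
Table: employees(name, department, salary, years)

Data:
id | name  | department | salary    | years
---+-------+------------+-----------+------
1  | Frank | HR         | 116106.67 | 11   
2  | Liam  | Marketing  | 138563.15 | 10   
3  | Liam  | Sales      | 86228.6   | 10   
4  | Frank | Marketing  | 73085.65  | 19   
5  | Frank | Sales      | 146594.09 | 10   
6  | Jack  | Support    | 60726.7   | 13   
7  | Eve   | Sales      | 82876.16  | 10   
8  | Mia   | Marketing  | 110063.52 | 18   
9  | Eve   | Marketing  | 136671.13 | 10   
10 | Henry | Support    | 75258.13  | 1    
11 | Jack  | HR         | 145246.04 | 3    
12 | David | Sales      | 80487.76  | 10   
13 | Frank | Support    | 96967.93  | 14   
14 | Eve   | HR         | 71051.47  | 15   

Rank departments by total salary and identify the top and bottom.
SELECT department, SUM(salary)
FROM employees
GROUP BY department
ORDER BY SUM(salary)

All groups:
  Support: 232952.76
  HR: 332404.18
  Sales: 396186.61
  Marketing: 458383.45

Highest: Marketing (458383.45)
Lowest: Support (232952.76)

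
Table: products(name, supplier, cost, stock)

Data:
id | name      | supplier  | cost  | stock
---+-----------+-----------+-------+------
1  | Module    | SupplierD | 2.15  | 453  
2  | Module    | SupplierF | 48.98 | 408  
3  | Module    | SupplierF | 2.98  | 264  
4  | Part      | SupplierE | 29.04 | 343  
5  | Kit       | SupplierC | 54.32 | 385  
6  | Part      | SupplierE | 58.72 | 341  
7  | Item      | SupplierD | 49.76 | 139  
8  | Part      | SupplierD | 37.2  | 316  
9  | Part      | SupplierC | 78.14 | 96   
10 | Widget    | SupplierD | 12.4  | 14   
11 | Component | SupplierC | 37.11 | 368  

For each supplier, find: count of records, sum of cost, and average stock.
SELECT supplier,
       COUNT(*) as cnt,
       SUM(cost) as total_cost,
       AVG(stock) as avg_stock
FROM products
GROUP BY supplier

Result:
  SupplierC: 3 records, 169.57 total cost, 283.00 avg stock
  SupplierD: 4 records, 101.51 total cost, 230.50 avg stock
  SupplierE: 2 records, 87.76 total cost, 342.00 avg stock
  SupplierF: 2 records, 51.96 total cost, 336.00 avg stock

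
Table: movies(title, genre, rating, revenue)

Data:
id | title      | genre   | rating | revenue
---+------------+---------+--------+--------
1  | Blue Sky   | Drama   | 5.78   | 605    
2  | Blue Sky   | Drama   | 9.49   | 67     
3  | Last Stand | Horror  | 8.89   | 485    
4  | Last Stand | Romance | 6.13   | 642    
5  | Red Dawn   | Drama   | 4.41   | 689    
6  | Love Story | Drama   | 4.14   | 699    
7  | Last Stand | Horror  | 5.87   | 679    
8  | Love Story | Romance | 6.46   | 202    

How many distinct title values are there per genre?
SELECT genre, COUNT(DISTINCT title)
FROM movies
GROUP BY genre

Result:
  Drama: 3 distinct
  Horror: 1 distinct
  Romance: 2 distinct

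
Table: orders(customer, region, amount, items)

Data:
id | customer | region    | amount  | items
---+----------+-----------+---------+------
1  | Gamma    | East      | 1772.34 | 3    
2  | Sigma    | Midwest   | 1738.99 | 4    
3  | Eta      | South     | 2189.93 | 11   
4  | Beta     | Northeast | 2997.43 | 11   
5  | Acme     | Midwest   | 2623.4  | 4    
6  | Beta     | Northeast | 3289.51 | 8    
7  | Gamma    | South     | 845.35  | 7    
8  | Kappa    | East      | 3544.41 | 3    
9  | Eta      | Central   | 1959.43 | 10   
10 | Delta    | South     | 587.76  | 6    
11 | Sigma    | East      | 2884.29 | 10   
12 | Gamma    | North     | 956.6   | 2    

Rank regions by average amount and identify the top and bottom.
SELECT region, AVG(amount)
FROM orders
GROUP BY region
ORDER BY AVG(amount)

All groups:
  North: 956.60
  South: 1207.68
  Central: 1959.43
  Midwest: 2181.20
  East: 2733.68
  Northeast: 3143.47

Highest: Northeast (3143.47)
Lowest: North (956.60)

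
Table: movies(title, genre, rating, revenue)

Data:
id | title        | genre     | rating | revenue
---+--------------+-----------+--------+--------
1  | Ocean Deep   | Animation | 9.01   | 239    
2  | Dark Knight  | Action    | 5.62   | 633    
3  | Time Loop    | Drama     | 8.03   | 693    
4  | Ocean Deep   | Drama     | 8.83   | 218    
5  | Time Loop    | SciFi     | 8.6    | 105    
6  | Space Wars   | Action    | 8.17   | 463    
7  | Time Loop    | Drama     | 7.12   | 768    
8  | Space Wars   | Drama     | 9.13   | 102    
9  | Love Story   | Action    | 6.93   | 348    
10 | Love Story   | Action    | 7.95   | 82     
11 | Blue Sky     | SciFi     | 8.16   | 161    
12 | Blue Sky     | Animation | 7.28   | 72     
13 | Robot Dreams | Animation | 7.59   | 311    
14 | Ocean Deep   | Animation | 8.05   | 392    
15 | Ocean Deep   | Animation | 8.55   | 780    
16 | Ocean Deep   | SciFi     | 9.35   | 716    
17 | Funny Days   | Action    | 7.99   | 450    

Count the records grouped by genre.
SELECT genre, COUNT(*) as count
FROM movies
GROUP BY genre

Result:
  Action: 5
  Animation: 5
  Drama: 4
  SciFi: 3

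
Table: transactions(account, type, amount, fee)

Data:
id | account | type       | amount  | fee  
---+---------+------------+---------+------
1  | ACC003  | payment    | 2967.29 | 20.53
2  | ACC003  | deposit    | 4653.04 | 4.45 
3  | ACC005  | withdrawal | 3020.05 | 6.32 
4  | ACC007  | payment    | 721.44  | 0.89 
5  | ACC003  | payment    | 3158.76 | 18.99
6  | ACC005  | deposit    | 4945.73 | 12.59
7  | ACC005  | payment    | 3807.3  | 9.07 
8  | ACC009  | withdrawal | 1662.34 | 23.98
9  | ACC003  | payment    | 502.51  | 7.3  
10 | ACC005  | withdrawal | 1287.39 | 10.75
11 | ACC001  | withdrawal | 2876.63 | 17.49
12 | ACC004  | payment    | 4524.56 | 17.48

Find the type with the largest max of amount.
SELECT type, MAX(amount) as val
FROM transactions
GROUP BY type
ORDER BY val DESC
LIMIT 1

Result: deposit with max(amount) = 4945.73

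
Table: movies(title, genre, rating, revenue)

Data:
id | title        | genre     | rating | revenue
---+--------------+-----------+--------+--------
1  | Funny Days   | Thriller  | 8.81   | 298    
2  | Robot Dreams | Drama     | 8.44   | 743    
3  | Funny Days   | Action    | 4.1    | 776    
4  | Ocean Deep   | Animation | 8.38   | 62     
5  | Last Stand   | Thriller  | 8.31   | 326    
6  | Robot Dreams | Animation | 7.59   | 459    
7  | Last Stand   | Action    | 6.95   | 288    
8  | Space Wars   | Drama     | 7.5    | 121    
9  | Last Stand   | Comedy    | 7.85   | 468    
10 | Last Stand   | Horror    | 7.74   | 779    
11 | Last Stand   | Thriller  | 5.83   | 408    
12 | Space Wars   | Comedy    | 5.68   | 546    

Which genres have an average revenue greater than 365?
SELECT genre, AVG(revenue)
FROM movies
GROUP BY genre
HAVING AVG(revenue) > 365

Result:
  Action: avg=532.00
  Comedy: avg=507.00
  Drama: avg=432.00
  Horror: avg=779.00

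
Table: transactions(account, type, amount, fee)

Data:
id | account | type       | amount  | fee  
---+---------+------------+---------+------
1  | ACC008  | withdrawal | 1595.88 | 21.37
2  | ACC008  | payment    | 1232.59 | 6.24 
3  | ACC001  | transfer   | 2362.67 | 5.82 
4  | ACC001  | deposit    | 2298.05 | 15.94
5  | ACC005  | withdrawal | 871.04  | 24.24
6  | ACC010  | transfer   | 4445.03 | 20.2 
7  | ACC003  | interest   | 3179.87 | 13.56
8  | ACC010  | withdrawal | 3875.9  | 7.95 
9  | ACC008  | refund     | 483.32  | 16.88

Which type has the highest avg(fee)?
SELECT type, AVG(fee) as val
FROM transactions
GROUP BY type
ORDER BY val DESC
LIMIT 1

Result: withdrawal with avg(fee) = 17.85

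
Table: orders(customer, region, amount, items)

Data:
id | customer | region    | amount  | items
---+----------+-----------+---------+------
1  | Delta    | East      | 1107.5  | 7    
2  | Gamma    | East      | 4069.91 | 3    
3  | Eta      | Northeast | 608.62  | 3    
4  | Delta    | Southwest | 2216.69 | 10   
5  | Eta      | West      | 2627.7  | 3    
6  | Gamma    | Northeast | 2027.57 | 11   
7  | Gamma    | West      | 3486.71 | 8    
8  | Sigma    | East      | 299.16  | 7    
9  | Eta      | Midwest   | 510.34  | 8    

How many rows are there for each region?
SELECT region, COUNT(*) as count
FROM orders
GROUP BY region

Result:
  East: 3
  Midwest: 1
  Northeast: 2
  Southwest: 1
  West: 2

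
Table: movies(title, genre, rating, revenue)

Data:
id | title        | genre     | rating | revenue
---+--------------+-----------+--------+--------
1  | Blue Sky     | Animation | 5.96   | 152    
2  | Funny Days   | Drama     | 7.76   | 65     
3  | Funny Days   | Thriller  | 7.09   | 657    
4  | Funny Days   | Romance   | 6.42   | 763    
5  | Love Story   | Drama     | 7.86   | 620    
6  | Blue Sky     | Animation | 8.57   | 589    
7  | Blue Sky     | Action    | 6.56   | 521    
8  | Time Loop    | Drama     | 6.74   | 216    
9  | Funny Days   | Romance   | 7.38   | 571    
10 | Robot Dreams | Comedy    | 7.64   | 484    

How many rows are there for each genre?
SELECT genre, COUNT(*) as count
FROM movies
GROUP BY genre

Result:
  Action: 1
  Animation: 2
  Comedy: 1
  Drama: 3
  Romance: 2
  Thriller: 1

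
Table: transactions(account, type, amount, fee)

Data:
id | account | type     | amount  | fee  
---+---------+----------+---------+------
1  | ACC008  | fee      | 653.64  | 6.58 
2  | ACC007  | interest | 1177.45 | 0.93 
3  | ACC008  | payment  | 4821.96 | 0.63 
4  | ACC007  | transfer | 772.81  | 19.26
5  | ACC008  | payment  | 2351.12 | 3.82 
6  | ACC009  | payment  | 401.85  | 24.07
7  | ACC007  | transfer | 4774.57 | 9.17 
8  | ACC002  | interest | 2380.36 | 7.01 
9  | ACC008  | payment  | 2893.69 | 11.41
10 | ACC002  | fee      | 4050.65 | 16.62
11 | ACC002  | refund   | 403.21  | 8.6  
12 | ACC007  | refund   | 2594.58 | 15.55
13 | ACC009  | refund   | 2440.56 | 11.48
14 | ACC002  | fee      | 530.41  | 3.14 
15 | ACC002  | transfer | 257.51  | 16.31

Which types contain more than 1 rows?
SELECT type, COUNT(*) as cnt
FROM transactions
GROUP BY type
HAVING COUNT(*) > 1

Result:
  fee: 3
  interest: 2
  payment: 4
  refund: 3
  transfer: 3

Note: HAVING filters groups after aggregation, WHERE filters rows before.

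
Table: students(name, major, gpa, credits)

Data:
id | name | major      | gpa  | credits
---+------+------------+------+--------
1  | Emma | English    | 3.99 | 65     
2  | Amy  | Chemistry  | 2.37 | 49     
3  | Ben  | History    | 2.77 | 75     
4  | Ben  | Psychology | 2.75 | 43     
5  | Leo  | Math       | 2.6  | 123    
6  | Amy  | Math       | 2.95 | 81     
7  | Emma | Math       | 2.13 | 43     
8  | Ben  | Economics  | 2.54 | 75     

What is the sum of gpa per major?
SELECT major, SUM(gpa) as result
FROM students
GROUP BY major

Result:
  Chemistry: 2.37
  Economics: 2.54
  English: 3.99
  History: 2.77
  Math: 7.68
  Psychology: 2.75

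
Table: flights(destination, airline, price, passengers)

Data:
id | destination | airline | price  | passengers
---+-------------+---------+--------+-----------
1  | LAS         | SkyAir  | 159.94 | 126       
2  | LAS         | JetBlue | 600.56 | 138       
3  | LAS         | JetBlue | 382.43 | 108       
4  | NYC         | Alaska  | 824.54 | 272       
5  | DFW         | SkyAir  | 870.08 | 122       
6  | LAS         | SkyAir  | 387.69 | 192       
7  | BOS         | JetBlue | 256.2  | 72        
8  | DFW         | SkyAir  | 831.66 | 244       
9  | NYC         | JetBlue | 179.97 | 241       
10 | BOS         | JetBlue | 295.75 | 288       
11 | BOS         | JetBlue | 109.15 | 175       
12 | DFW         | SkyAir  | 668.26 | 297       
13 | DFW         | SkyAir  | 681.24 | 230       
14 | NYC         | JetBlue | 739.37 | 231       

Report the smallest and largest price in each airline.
SELECT airline, MIN(price), MAX(price)
FROM flights
GROUP BY airline

Result:
  Alaska: min=824.54, max=824.54
  JetBlue: min=109.15, max=739.37
  SkyAir: min=159.94, max=870.08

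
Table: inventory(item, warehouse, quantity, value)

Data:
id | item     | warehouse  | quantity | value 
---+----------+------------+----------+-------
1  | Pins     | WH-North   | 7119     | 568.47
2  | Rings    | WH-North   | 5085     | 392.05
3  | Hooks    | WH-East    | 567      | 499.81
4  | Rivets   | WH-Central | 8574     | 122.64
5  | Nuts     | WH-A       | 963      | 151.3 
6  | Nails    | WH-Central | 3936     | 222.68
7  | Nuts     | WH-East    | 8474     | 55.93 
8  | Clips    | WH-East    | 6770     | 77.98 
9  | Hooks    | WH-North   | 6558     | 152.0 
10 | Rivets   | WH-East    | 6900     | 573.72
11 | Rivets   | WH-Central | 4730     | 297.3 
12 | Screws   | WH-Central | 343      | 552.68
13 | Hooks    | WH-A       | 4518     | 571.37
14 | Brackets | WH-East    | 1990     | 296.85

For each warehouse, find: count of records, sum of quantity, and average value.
SELECT warehouse,
       COUNT(*) as cnt,
       SUM(quantity) as total_quantity,
       AVG(value) as avg_value
FROM inventory
GROUP BY warehouse

Result:
  WH-A: 2 records, 5481 total quantity, 361.34 avg value
  WH-Central: 4 records, 17583 total quantity, 298.83 avg value
  WH-East: 5 records, 24701 total quantity, 300.86 avg value
  WH-North: 3 records, 18762 total quantity, 370.84 avg value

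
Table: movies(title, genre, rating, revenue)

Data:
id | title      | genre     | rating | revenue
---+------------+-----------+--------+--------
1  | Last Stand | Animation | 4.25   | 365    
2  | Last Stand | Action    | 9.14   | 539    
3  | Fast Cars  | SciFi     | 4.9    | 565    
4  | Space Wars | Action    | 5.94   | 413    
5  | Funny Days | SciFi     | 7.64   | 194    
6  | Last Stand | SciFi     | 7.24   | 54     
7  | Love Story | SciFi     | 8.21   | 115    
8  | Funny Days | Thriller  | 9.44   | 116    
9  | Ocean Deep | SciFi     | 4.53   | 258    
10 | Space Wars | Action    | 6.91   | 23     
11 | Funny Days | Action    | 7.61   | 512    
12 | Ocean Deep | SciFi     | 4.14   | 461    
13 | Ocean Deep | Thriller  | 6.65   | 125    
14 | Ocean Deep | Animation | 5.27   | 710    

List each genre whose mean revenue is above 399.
SELECT genre, AVG(revenue)
FROM movies
GROUP BY genre
HAVING AVG(revenue) > 399

Result:
  Animation: avg=537.50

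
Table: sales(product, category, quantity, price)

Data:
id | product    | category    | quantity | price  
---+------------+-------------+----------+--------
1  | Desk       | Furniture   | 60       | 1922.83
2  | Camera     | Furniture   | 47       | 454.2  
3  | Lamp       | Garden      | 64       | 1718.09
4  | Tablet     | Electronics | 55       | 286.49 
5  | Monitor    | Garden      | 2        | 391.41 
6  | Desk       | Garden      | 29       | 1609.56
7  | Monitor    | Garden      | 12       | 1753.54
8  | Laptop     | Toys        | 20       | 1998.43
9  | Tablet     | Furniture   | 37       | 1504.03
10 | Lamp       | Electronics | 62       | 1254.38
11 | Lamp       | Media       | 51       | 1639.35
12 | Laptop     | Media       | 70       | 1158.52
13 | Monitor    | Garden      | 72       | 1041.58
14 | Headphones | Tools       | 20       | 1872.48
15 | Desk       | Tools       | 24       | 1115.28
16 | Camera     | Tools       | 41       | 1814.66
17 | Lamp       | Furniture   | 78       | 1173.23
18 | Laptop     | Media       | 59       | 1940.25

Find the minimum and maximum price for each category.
SELECT category, MIN(price), MAX(price)
FROM sales
GROUP BY category

Result:
  Electronics: min=286.49, max=1254.38
  Furniture: min=454.20, max=1922.83
  Garden: min=391.41, max=1753.54
  Media: min=1158.52, max=1940.25
  Tools: min=1115.28, max=1872.48
  Toys: min=1998.43, max=1998.43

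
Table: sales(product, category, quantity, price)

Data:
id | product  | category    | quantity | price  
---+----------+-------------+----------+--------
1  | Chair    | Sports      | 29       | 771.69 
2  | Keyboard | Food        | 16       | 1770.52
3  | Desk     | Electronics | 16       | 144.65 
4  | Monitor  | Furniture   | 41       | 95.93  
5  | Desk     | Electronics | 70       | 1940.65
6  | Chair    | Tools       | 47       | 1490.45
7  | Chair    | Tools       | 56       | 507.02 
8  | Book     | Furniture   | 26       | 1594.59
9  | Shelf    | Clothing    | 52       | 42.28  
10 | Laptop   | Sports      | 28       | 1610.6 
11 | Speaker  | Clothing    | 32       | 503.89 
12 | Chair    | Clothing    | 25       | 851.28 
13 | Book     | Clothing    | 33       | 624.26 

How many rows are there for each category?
SELECT category, COUNT(*) as count
FROM sales
GROUP BY category

Result:
  Clothing: 4
  Electronics: 2
  Food: 1
  Furniture: 2
  Sports: 2
  Tools: 2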